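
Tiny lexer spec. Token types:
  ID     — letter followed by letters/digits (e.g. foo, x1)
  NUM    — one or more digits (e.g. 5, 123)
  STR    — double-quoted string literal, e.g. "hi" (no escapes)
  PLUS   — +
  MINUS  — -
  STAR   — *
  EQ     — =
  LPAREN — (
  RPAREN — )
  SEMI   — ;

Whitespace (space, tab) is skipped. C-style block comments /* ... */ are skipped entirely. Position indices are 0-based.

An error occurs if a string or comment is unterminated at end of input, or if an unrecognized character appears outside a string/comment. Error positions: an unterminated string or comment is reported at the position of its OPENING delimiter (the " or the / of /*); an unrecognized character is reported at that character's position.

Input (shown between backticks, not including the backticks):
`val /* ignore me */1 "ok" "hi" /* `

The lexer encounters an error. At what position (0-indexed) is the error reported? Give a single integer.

Answer: 31

Derivation:
pos=0: emit ID 'val' (now at pos=3)
pos=4: enter COMMENT mode (saw '/*')
exit COMMENT mode (now at pos=19)
pos=19: emit NUM '1' (now at pos=20)
pos=21: enter STRING mode
pos=21: emit STR "ok" (now at pos=25)
pos=26: enter STRING mode
pos=26: emit STR "hi" (now at pos=30)
pos=31: enter COMMENT mode (saw '/*')
pos=31: ERROR — unterminated comment (reached EOF)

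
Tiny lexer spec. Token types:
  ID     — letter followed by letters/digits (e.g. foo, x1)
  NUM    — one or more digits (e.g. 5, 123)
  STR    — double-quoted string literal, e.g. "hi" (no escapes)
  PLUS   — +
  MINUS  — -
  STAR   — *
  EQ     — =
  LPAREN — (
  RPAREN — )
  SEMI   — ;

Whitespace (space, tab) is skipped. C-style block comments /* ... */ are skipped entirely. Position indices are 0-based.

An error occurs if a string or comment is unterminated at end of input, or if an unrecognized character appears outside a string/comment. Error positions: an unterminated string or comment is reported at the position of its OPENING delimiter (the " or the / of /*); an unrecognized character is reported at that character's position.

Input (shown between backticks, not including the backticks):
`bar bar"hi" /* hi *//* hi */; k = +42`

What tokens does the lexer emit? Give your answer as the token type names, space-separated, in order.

Answer: ID ID STR SEMI ID EQ PLUS NUM

Derivation:
pos=0: emit ID 'bar' (now at pos=3)
pos=4: emit ID 'bar' (now at pos=7)
pos=7: enter STRING mode
pos=7: emit STR "hi" (now at pos=11)
pos=12: enter COMMENT mode (saw '/*')
exit COMMENT mode (now at pos=20)
pos=20: enter COMMENT mode (saw '/*')
exit COMMENT mode (now at pos=28)
pos=28: emit SEMI ';'
pos=30: emit ID 'k' (now at pos=31)
pos=32: emit EQ '='
pos=34: emit PLUS '+'
pos=35: emit NUM '42' (now at pos=37)
DONE. 8 tokens: [ID, ID, STR, SEMI, ID, EQ, PLUS, NUM]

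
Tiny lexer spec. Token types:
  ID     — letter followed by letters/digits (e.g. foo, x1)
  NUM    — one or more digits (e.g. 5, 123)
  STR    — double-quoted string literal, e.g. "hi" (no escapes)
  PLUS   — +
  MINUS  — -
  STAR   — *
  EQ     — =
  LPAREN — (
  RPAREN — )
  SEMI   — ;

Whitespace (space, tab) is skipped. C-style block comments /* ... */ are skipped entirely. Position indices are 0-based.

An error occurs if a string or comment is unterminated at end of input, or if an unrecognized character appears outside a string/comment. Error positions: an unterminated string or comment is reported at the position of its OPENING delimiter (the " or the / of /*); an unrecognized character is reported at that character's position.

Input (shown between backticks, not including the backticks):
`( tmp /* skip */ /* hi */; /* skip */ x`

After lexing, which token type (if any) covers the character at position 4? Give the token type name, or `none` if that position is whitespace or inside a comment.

pos=0: emit LPAREN '('
pos=2: emit ID 'tmp' (now at pos=5)
pos=6: enter COMMENT mode (saw '/*')
exit COMMENT mode (now at pos=16)
pos=17: enter COMMENT mode (saw '/*')
exit COMMENT mode (now at pos=25)
pos=25: emit SEMI ';'
pos=27: enter COMMENT mode (saw '/*')
exit COMMENT mode (now at pos=37)
pos=38: emit ID 'x' (now at pos=39)
DONE. 4 tokens: [LPAREN, ID, SEMI, ID]
Position 4: char is 'p' -> ID

Answer: ID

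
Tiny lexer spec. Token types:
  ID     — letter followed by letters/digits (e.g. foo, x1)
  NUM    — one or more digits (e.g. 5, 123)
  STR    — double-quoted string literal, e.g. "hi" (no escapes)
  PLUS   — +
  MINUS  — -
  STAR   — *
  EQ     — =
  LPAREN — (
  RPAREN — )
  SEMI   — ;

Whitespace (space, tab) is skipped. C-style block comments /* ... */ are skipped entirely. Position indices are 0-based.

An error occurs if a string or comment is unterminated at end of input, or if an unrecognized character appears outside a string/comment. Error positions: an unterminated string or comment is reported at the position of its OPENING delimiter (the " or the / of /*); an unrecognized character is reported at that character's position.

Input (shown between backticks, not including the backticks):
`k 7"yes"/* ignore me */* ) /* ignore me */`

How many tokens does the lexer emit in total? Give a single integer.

Answer: 5

Derivation:
pos=0: emit ID 'k' (now at pos=1)
pos=2: emit NUM '7' (now at pos=3)
pos=3: enter STRING mode
pos=3: emit STR "yes" (now at pos=8)
pos=8: enter COMMENT mode (saw '/*')
exit COMMENT mode (now at pos=23)
pos=23: emit STAR '*'
pos=25: emit RPAREN ')'
pos=27: enter COMMENT mode (saw '/*')
exit COMMENT mode (now at pos=42)
DONE. 5 tokens: [ID, NUM, STR, STAR, RPAREN]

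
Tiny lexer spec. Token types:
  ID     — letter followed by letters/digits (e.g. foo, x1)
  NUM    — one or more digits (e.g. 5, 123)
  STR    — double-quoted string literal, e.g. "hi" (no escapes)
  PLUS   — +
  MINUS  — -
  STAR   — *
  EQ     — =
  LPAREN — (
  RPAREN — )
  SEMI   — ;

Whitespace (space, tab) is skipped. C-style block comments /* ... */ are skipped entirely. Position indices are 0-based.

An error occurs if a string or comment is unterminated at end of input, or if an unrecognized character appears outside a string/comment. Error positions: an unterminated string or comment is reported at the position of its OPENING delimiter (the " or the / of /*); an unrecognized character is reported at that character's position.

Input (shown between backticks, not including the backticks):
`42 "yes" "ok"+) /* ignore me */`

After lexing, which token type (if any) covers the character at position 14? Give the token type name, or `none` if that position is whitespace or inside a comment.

Answer: RPAREN

Derivation:
pos=0: emit NUM '42' (now at pos=2)
pos=3: enter STRING mode
pos=3: emit STR "yes" (now at pos=8)
pos=9: enter STRING mode
pos=9: emit STR "ok" (now at pos=13)
pos=13: emit PLUS '+'
pos=14: emit RPAREN ')'
pos=16: enter COMMENT mode (saw '/*')
exit COMMENT mode (now at pos=31)
DONE. 5 tokens: [NUM, STR, STR, PLUS, RPAREN]
Position 14: char is ')' -> RPAREN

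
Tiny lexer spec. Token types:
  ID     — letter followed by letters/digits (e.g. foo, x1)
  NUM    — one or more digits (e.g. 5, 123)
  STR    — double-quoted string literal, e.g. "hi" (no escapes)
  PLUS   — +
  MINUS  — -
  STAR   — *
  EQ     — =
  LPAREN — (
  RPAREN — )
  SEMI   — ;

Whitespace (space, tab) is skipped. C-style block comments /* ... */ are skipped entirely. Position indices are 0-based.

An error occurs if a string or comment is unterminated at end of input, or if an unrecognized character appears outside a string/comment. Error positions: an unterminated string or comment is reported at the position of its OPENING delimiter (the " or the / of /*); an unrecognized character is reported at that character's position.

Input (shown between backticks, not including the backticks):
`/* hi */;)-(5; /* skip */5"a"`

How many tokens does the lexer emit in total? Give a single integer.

pos=0: enter COMMENT mode (saw '/*')
exit COMMENT mode (now at pos=8)
pos=8: emit SEMI ';'
pos=9: emit RPAREN ')'
pos=10: emit MINUS '-'
pos=11: emit LPAREN '('
pos=12: emit NUM '5' (now at pos=13)
pos=13: emit SEMI ';'
pos=15: enter COMMENT mode (saw '/*')
exit COMMENT mode (now at pos=25)
pos=25: emit NUM '5' (now at pos=26)
pos=26: enter STRING mode
pos=26: emit STR "a" (now at pos=29)
DONE. 8 tokens: [SEMI, RPAREN, MINUS, LPAREN, NUM, SEMI, NUM, STR]

Answer: 8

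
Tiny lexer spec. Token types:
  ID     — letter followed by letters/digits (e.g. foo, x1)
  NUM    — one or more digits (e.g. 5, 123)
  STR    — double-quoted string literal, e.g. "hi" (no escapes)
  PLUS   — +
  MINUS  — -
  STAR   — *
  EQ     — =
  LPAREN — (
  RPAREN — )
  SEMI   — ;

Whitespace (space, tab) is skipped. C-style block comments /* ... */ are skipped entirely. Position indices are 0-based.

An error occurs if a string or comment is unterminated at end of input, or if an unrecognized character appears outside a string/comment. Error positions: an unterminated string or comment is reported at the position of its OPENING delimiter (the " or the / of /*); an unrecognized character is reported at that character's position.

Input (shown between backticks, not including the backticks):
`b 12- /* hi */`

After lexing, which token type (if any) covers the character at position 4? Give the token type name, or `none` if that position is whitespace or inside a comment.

Answer: MINUS

Derivation:
pos=0: emit ID 'b' (now at pos=1)
pos=2: emit NUM '12' (now at pos=4)
pos=4: emit MINUS '-'
pos=6: enter COMMENT mode (saw '/*')
exit COMMENT mode (now at pos=14)
DONE. 3 tokens: [ID, NUM, MINUS]
Position 4: char is '-' -> MINUS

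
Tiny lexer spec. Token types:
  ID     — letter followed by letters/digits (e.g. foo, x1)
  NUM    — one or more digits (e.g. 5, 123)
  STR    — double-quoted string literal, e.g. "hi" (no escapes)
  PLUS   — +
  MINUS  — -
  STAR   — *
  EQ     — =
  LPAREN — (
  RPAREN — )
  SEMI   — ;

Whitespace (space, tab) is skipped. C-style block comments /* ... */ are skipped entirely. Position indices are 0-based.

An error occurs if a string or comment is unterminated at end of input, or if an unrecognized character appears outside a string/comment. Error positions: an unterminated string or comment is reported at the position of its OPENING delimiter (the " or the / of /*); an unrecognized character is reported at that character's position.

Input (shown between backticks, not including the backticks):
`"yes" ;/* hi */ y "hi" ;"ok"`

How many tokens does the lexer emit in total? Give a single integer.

pos=0: enter STRING mode
pos=0: emit STR "yes" (now at pos=5)
pos=6: emit SEMI ';'
pos=7: enter COMMENT mode (saw '/*')
exit COMMENT mode (now at pos=15)
pos=16: emit ID 'y' (now at pos=17)
pos=18: enter STRING mode
pos=18: emit STR "hi" (now at pos=22)
pos=23: emit SEMI ';'
pos=24: enter STRING mode
pos=24: emit STR "ok" (now at pos=28)
DONE. 6 tokens: [STR, SEMI, ID, STR, SEMI, STR]

Answer: 6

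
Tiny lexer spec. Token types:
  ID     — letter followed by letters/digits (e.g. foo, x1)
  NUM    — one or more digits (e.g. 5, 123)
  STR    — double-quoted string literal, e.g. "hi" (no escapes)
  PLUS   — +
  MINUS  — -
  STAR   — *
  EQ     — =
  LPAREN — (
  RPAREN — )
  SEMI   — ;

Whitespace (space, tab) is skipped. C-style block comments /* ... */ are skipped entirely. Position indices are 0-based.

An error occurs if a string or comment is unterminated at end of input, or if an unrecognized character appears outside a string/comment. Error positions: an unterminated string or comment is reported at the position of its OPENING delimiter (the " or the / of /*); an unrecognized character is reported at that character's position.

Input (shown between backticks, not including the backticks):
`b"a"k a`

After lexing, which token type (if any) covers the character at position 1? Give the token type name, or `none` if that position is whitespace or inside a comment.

pos=0: emit ID 'b' (now at pos=1)
pos=1: enter STRING mode
pos=1: emit STR "a" (now at pos=4)
pos=4: emit ID 'k' (now at pos=5)
pos=6: emit ID 'a' (now at pos=7)
DONE. 4 tokens: [ID, STR, ID, ID]
Position 1: char is '"' -> STR

Answer: STR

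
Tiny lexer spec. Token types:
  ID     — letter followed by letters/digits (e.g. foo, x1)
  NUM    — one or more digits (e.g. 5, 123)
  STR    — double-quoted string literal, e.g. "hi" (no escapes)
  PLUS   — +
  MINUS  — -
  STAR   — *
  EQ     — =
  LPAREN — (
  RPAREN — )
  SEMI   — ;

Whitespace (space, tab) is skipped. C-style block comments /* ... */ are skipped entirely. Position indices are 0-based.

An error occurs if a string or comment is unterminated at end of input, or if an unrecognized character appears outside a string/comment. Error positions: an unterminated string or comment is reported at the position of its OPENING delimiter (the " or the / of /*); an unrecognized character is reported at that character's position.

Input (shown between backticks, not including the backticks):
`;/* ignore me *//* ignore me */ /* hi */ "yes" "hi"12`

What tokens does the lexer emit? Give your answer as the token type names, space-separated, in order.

pos=0: emit SEMI ';'
pos=1: enter COMMENT mode (saw '/*')
exit COMMENT mode (now at pos=16)
pos=16: enter COMMENT mode (saw '/*')
exit COMMENT mode (now at pos=31)
pos=32: enter COMMENT mode (saw '/*')
exit COMMENT mode (now at pos=40)
pos=41: enter STRING mode
pos=41: emit STR "yes" (now at pos=46)
pos=47: enter STRING mode
pos=47: emit STR "hi" (now at pos=51)
pos=51: emit NUM '12' (now at pos=53)
DONE. 4 tokens: [SEMI, STR, STR, NUM]

Answer: SEMI STR STR NUM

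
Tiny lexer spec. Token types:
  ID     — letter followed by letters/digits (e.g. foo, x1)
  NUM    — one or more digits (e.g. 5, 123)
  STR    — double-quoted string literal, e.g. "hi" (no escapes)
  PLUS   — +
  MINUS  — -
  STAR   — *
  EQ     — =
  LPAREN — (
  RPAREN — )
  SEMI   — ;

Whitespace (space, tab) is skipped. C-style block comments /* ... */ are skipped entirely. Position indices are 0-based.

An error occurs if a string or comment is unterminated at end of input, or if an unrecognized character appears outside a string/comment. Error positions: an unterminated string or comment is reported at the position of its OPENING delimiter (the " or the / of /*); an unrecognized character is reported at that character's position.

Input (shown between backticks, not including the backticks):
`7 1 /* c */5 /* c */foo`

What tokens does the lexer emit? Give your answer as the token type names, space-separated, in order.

Answer: NUM NUM NUM ID

Derivation:
pos=0: emit NUM '7' (now at pos=1)
pos=2: emit NUM '1' (now at pos=3)
pos=4: enter COMMENT mode (saw '/*')
exit COMMENT mode (now at pos=11)
pos=11: emit NUM '5' (now at pos=12)
pos=13: enter COMMENT mode (saw '/*')
exit COMMENT mode (now at pos=20)
pos=20: emit ID 'foo' (now at pos=23)
DONE. 4 tokens: [NUM, NUM, NUM, ID]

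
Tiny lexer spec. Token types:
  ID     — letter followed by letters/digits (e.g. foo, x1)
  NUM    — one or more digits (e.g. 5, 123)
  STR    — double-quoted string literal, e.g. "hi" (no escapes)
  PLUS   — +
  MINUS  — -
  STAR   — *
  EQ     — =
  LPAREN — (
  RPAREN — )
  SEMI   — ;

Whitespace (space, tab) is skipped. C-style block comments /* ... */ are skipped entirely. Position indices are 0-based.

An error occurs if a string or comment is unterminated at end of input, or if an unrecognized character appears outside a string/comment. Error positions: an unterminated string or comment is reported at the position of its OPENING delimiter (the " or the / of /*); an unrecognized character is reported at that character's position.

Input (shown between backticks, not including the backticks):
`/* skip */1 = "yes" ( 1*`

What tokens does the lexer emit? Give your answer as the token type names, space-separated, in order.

Answer: NUM EQ STR LPAREN NUM STAR

Derivation:
pos=0: enter COMMENT mode (saw '/*')
exit COMMENT mode (now at pos=10)
pos=10: emit NUM '1' (now at pos=11)
pos=12: emit EQ '='
pos=14: enter STRING mode
pos=14: emit STR "yes" (now at pos=19)
pos=20: emit LPAREN '('
pos=22: emit NUM '1' (now at pos=23)
pos=23: emit STAR '*'
DONE. 6 tokens: [NUM, EQ, STR, LPAREN, NUM, STAR]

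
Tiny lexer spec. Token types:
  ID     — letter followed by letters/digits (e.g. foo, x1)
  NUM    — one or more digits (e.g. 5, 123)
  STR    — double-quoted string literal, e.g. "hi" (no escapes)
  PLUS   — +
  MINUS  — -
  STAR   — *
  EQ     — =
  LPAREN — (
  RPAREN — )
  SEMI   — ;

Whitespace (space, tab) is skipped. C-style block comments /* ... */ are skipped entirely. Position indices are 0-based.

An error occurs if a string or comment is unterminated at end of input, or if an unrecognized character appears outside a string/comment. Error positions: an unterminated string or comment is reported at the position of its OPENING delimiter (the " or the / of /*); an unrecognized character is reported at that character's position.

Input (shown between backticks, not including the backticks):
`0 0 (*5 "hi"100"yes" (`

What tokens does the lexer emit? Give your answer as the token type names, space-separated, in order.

Answer: NUM NUM LPAREN STAR NUM STR NUM STR LPAREN

Derivation:
pos=0: emit NUM '0' (now at pos=1)
pos=2: emit NUM '0' (now at pos=3)
pos=4: emit LPAREN '('
pos=5: emit STAR '*'
pos=6: emit NUM '5' (now at pos=7)
pos=8: enter STRING mode
pos=8: emit STR "hi" (now at pos=12)
pos=12: emit NUM '100' (now at pos=15)
pos=15: enter STRING mode
pos=15: emit STR "yes" (now at pos=20)
pos=21: emit LPAREN '('
DONE. 9 tokens: [NUM, NUM, LPAREN, STAR, NUM, STR, NUM, STR, LPAREN]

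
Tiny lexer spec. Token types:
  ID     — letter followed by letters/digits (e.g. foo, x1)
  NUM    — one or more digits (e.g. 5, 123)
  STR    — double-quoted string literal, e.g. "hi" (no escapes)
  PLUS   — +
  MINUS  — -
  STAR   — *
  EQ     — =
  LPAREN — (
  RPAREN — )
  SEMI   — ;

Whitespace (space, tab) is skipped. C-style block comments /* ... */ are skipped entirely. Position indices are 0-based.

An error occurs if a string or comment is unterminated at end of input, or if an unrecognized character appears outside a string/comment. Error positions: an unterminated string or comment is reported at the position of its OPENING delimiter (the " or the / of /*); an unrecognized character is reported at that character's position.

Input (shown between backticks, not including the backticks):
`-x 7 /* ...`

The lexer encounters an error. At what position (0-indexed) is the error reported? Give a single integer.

pos=0: emit MINUS '-'
pos=1: emit ID 'x' (now at pos=2)
pos=3: emit NUM '7' (now at pos=4)
pos=5: enter COMMENT mode (saw '/*')
pos=5: ERROR — unterminated comment (reached EOF)

Answer: 5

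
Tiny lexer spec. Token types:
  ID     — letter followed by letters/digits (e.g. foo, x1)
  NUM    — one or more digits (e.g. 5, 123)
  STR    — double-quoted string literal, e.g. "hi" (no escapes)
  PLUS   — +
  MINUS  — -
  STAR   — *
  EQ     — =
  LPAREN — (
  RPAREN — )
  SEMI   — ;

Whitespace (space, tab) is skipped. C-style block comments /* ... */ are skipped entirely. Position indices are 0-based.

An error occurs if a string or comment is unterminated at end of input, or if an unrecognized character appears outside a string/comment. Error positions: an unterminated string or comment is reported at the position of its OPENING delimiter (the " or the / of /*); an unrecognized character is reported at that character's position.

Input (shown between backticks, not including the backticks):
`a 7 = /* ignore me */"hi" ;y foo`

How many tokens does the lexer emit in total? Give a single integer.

Answer: 7

Derivation:
pos=0: emit ID 'a' (now at pos=1)
pos=2: emit NUM '7' (now at pos=3)
pos=4: emit EQ '='
pos=6: enter COMMENT mode (saw '/*')
exit COMMENT mode (now at pos=21)
pos=21: enter STRING mode
pos=21: emit STR "hi" (now at pos=25)
pos=26: emit SEMI ';'
pos=27: emit ID 'y' (now at pos=28)
pos=29: emit ID 'foo' (now at pos=32)
DONE. 7 tokens: [ID, NUM, EQ, STR, SEMI, ID, ID]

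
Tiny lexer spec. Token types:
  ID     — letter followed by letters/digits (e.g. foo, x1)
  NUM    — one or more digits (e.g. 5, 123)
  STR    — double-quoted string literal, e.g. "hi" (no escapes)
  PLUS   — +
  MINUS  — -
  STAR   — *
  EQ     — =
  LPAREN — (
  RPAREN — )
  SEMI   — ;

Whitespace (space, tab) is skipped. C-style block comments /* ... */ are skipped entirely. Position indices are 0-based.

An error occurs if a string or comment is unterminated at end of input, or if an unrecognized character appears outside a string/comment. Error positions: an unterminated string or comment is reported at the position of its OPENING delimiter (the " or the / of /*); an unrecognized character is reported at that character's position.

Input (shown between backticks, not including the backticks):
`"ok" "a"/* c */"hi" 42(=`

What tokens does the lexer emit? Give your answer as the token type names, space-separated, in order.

pos=0: enter STRING mode
pos=0: emit STR "ok" (now at pos=4)
pos=5: enter STRING mode
pos=5: emit STR "a" (now at pos=8)
pos=8: enter COMMENT mode (saw '/*')
exit COMMENT mode (now at pos=15)
pos=15: enter STRING mode
pos=15: emit STR "hi" (now at pos=19)
pos=20: emit NUM '42' (now at pos=22)
pos=22: emit LPAREN '('
pos=23: emit EQ '='
DONE. 6 tokens: [STR, STR, STR, NUM, LPAREN, EQ]

Answer: STR STR STR NUM LPAREN EQ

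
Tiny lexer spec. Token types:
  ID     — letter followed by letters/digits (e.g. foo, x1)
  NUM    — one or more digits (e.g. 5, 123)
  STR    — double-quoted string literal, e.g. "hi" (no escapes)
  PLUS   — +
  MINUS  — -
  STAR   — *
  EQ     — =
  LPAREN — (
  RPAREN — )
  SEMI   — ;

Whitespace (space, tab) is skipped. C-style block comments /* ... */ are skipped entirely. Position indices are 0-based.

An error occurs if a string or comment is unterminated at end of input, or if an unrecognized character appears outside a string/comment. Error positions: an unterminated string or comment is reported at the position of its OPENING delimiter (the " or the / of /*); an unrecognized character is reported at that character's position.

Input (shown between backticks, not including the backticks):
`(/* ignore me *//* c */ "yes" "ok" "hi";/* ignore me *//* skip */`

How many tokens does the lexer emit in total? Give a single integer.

pos=0: emit LPAREN '('
pos=1: enter COMMENT mode (saw '/*')
exit COMMENT mode (now at pos=16)
pos=16: enter COMMENT mode (saw '/*')
exit COMMENT mode (now at pos=23)
pos=24: enter STRING mode
pos=24: emit STR "yes" (now at pos=29)
pos=30: enter STRING mode
pos=30: emit STR "ok" (now at pos=34)
pos=35: enter STRING mode
pos=35: emit STR "hi" (now at pos=39)
pos=39: emit SEMI ';'
pos=40: enter COMMENT mode (saw '/*')
exit COMMENT mode (now at pos=55)
pos=55: enter COMMENT mode (saw '/*')
exit COMMENT mode (now at pos=65)
DONE. 5 tokens: [LPAREN, STR, STR, STR, SEMI]

Answer: 5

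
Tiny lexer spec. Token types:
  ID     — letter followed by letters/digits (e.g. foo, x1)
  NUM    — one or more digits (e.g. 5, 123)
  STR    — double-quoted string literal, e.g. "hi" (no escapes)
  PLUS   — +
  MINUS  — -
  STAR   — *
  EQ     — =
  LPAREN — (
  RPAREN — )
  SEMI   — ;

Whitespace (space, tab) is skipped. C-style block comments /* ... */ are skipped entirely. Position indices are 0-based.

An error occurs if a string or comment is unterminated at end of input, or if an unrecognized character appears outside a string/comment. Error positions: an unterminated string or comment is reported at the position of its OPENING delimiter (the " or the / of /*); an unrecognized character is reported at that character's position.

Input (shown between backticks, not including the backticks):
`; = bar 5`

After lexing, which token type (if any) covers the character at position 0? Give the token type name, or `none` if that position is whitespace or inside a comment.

Answer: SEMI

Derivation:
pos=0: emit SEMI ';'
pos=2: emit EQ '='
pos=4: emit ID 'bar' (now at pos=7)
pos=8: emit NUM '5' (now at pos=9)
DONE. 4 tokens: [SEMI, EQ, ID, NUM]
Position 0: char is ';' -> SEMI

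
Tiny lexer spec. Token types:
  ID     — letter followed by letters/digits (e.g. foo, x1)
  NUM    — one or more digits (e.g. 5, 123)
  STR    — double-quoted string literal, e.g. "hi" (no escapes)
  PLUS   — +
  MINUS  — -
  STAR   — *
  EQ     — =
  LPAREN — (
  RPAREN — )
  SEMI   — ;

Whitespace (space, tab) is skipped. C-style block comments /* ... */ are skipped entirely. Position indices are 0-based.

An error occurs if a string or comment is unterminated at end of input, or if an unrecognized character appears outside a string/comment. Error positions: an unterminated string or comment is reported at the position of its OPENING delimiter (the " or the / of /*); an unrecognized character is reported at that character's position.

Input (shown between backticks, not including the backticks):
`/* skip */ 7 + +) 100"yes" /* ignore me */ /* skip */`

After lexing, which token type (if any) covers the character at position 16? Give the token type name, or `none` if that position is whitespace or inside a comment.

Answer: RPAREN

Derivation:
pos=0: enter COMMENT mode (saw '/*')
exit COMMENT mode (now at pos=10)
pos=11: emit NUM '7' (now at pos=12)
pos=13: emit PLUS '+'
pos=15: emit PLUS '+'
pos=16: emit RPAREN ')'
pos=18: emit NUM '100' (now at pos=21)
pos=21: enter STRING mode
pos=21: emit STR "yes" (now at pos=26)
pos=27: enter COMMENT mode (saw '/*')
exit COMMENT mode (now at pos=42)
pos=43: enter COMMENT mode (saw '/*')
exit COMMENT mode (now at pos=53)
DONE. 6 tokens: [NUM, PLUS, PLUS, RPAREN, NUM, STR]
Position 16: char is ')' -> RPAREN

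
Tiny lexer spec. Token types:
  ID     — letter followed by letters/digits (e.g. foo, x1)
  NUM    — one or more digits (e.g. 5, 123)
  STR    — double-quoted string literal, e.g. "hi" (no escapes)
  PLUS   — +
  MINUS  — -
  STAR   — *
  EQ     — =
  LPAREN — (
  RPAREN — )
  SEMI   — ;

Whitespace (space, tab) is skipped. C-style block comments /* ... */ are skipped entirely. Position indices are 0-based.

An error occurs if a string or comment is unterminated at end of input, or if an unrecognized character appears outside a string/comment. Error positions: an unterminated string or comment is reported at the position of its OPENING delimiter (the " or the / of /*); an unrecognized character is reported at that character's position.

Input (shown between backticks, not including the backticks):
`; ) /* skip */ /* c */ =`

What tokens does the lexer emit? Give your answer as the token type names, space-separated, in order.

pos=0: emit SEMI ';'
pos=2: emit RPAREN ')'
pos=4: enter COMMENT mode (saw '/*')
exit COMMENT mode (now at pos=14)
pos=15: enter COMMENT mode (saw '/*')
exit COMMENT mode (now at pos=22)
pos=23: emit EQ '='
DONE. 3 tokens: [SEMI, RPAREN, EQ]

Answer: SEMI RPAREN EQ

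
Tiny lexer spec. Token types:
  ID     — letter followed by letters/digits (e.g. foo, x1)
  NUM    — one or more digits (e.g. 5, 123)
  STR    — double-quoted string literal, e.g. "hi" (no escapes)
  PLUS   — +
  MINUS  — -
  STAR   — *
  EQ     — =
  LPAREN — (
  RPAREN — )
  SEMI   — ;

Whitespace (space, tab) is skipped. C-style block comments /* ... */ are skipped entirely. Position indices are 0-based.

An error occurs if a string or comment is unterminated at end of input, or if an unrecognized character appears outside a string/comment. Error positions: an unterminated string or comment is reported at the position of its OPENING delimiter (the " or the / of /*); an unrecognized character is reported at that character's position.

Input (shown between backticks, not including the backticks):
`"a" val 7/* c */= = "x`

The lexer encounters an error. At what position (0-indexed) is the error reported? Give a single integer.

Answer: 20

Derivation:
pos=0: enter STRING mode
pos=0: emit STR "a" (now at pos=3)
pos=4: emit ID 'val' (now at pos=7)
pos=8: emit NUM '7' (now at pos=9)
pos=9: enter COMMENT mode (saw '/*')
exit COMMENT mode (now at pos=16)
pos=16: emit EQ '='
pos=18: emit EQ '='
pos=20: enter STRING mode
pos=20: ERROR — unterminated string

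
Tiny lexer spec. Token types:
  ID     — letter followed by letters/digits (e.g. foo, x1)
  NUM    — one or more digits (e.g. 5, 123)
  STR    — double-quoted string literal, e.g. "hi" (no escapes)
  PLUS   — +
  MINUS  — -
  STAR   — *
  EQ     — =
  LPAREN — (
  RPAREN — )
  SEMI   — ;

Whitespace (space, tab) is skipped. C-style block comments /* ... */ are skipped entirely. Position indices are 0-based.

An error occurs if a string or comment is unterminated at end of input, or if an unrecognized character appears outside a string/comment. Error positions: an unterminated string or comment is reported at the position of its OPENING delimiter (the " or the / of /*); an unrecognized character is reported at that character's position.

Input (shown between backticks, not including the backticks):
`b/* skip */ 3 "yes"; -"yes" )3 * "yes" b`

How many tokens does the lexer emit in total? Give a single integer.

pos=0: emit ID 'b' (now at pos=1)
pos=1: enter COMMENT mode (saw '/*')
exit COMMENT mode (now at pos=11)
pos=12: emit NUM '3' (now at pos=13)
pos=14: enter STRING mode
pos=14: emit STR "yes" (now at pos=19)
pos=19: emit SEMI ';'
pos=21: emit MINUS '-'
pos=22: enter STRING mode
pos=22: emit STR "yes" (now at pos=27)
pos=28: emit RPAREN ')'
pos=29: emit NUM '3' (now at pos=30)
pos=31: emit STAR '*'
pos=33: enter STRING mode
pos=33: emit STR "yes" (now at pos=38)
pos=39: emit ID 'b' (now at pos=40)
DONE. 11 tokens: [ID, NUM, STR, SEMI, MINUS, STR, RPAREN, NUM, STAR, STR, ID]

Answer: 11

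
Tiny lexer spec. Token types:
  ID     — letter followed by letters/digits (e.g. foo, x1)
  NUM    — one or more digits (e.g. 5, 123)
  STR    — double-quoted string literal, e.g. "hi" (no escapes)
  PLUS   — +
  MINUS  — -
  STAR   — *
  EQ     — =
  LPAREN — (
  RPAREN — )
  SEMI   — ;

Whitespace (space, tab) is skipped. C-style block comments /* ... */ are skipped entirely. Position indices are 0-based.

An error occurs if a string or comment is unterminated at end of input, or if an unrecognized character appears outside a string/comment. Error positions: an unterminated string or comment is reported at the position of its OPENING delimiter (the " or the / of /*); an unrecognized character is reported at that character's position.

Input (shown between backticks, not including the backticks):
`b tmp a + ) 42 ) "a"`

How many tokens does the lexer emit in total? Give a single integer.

pos=0: emit ID 'b' (now at pos=1)
pos=2: emit ID 'tmp' (now at pos=5)
pos=6: emit ID 'a' (now at pos=7)
pos=8: emit PLUS '+'
pos=10: emit RPAREN ')'
pos=12: emit NUM '42' (now at pos=14)
pos=15: emit RPAREN ')'
pos=17: enter STRING mode
pos=17: emit STR "a" (now at pos=20)
DONE. 8 tokens: [ID, ID, ID, PLUS, RPAREN, NUM, RPAREN, STR]

Answer: 8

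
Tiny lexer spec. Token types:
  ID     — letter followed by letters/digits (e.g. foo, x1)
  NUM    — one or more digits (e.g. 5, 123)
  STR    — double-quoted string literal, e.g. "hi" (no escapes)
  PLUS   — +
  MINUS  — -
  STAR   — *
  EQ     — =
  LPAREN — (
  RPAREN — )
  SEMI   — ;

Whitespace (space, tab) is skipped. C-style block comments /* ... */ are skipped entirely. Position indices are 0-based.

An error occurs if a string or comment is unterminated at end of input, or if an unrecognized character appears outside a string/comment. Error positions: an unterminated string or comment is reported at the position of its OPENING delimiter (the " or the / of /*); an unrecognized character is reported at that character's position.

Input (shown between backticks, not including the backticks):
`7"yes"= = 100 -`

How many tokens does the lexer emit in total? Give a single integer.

Answer: 6

Derivation:
pos=0: emit NUM '7' (now at pos=1)
pos=1: enter STRING mode
pos=1: emit STR "yes" (now at pos=6)
pos=6: emit EQ '='
pos=8: emit EQ '='
pos=10: emit NUM '100' (now at pos=13)
pos=14: emit MINUS '-'
DONE. 6 tokens: [NUM, STR, EQ, EQ, NUM, MINUS]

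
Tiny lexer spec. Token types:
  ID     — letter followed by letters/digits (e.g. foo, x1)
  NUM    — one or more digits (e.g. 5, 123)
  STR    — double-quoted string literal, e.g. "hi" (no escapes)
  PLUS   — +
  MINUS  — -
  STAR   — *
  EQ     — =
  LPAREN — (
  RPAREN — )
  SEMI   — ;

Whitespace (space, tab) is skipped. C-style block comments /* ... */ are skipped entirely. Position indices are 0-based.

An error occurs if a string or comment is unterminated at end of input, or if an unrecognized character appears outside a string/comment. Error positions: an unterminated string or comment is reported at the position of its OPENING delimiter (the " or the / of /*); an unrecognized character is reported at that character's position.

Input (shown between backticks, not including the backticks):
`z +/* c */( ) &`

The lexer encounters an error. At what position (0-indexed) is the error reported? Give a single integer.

Answer: 14

Derivation:
pos=0: emit ID 'z' (now at pos=1)
pos=2: emit PLUS '+'
pos=3: enter COMMENT mode (saw '/*')
exit COMMENT mode (now at pos=10)
pos=10: emit LPAREN '('
pos=12: emit RPAREN ')'
pos=14: ERROR — unrecognized char '&'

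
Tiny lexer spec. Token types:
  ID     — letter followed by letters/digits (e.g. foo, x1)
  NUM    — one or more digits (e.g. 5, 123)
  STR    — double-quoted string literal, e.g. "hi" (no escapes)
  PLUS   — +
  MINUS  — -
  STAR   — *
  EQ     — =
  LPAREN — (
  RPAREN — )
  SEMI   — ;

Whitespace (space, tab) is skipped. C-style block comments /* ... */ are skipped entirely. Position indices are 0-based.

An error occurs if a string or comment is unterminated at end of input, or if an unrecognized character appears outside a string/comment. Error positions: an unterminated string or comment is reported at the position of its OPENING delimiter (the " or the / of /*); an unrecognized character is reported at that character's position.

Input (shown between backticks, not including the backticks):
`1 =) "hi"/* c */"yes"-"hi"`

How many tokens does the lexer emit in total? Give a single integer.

Answer: 7

Derivation:
pos=0: emit NUM '1' (now at pos=1)
pos=2: emit EQ '='
pos=3: emit RPAREN ')'
pos=5: enter STRING mode
pos=5: emit STR "hi" (now at pos=9)
pos=9: enter COMMENT mode (saw '/*')
exit COMMENT mode (now at pos=16)
pos=16: enter STRING mode
pos=16: emit STR "yes" (now at pos=21)
pos=21: emit MINUS '-'
pos=22: enter STRING mode
pos=22: emit STR "hi" (now at pos=26)
DONE. 7 tokens: [NUM, EQ, RPAREN, STR, STR, MINUS, STR]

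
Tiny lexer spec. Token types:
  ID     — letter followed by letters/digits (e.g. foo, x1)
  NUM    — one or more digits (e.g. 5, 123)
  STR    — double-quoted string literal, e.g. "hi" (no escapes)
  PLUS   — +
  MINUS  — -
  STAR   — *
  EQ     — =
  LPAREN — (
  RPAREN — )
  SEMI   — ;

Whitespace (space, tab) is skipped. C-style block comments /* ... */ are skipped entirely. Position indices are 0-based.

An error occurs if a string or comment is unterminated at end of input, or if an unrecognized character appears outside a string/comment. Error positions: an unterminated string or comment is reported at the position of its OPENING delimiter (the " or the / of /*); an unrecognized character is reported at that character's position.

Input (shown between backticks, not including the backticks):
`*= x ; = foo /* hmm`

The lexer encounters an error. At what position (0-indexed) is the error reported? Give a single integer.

pos=0: emit STAR '*'
pos=1: emit EQ '='
pos=3: emit ID 'x' (now at pos=4)
pos=5: emit SEMI ';'
pos=7: emit EQ '='
pos=9: emit ID 'foo' (now at pos=12)
pos=13: enter COMMENT mode (saw '/*')
pos=13: ERROR — unterminated comment (reached EOF)

Answer: 13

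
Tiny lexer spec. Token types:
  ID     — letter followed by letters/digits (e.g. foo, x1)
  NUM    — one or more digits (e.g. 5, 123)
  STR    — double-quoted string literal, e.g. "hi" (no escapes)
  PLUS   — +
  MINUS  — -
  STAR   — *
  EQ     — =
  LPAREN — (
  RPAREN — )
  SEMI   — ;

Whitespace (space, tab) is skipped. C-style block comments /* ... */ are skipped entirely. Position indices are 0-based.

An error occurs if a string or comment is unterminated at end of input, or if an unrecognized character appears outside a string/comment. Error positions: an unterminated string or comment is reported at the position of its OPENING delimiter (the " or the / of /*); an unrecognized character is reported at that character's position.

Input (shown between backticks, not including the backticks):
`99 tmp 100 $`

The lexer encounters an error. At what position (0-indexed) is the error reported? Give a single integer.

Answer: 11

Derivation:
pos=0: emit NUM '99' (now at pos=2)
pos=3: emit ID 'tmp' (now at pos=6)
pos=7: emit NUM '100' (now at pos=10)
pos=11: ERROR — unrecognized char '$'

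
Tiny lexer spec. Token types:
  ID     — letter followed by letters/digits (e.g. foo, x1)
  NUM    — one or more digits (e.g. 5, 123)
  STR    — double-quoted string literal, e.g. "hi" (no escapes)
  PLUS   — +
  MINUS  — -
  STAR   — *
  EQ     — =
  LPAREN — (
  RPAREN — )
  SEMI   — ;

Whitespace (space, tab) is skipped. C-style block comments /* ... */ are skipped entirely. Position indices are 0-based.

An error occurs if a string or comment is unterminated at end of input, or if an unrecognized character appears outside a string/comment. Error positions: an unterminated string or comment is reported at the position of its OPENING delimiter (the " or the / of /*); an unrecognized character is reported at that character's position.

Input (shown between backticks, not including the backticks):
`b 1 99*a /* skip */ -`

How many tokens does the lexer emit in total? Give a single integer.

pos=0: emit ID 'b' (now at pos=1)
pos=2: emit NUM '1' (now at pos=3)
pos=4: emit NUM '99' (now at pos=6)
pos=6: emit STAR '*'
pos=7: emit ID 'a' (now at pos=8)
pos=9: enter COMMENT mode (saw '/*')
exit COMMENT mode (now at pos=19)
pos=20: emit MINUS '-'
DONE. 6 tokens: [ID, NUM, NUM, STAR, ID, MINUS]

Answer: 6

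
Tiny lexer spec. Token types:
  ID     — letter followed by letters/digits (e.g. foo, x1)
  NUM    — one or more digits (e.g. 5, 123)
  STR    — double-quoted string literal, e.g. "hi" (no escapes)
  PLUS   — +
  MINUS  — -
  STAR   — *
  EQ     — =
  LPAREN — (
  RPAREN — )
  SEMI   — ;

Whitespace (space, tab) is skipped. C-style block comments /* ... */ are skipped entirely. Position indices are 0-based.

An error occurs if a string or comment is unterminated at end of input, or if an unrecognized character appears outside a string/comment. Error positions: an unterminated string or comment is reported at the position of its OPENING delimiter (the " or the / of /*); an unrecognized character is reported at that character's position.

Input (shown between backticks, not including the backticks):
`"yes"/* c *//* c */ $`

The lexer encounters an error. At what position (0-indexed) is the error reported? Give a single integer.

pos=0: enter STRING mode
pos=0: emit STR "yes" (now at pos=5)
pos=5: enter COMMENT mode (saw '/*')
exit COMMENT mode (now at pos=12)
pos=12: enter COMMENT mode (saw '/*')
exit COMMENT mode (now at pos=19)
pos=20: ERROR — unrecognized char '$'

Answer: 20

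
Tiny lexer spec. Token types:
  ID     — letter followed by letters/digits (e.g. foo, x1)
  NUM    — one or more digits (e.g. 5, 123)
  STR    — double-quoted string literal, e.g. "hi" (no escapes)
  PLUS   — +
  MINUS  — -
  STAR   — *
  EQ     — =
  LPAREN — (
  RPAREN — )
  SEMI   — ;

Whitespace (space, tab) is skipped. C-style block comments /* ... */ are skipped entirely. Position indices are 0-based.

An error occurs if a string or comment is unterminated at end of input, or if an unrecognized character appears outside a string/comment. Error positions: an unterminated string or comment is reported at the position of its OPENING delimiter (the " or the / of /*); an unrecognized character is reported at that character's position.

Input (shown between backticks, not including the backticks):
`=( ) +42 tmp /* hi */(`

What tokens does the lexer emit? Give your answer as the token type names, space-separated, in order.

pos=0: emit EQ '='
pos=1: emit LPAREN '('
pos=3: emit RPAREN ')'
pos=5: emit PLUS '+'
pos=6: emit NUM '42' (now at pos=8)
pos=9: emit ID 'tmp' (now at pos=12)
pos=13: enter COMMENT mode (saw '/*')
exit COMMENT mode (now at pos=21)
pos=21: emit LPAREN '('
DONE. 7 tokens: [EQ, LPAREN, RPAREN, PLUS, NUM, ID, LPAREN]

Answer: EQ LPAREN RPAREN PLUS NUM ID LPAREN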